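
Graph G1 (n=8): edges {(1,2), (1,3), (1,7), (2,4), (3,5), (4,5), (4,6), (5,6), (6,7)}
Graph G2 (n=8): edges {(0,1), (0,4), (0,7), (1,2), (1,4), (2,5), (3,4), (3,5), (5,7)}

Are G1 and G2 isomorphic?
Yes, isomorphic

The graphs are isomorphic.
One valid mapping φ: V(G1) → V(G2): 0→6, 1→5, 2→3, 3→2, 4→4, 5→1, 6→0, 7→7

Verify φ preserves adjacency — for each edge of G1, its image is an edge of G2:
  (1,2) → (φ(1),φ(2)) = (3,5) ∈ E(G2) ✓
  (1,3) → (φ(1),φ(3)) = (2,5) ∈ E(G2) ✓
  (1,7) → (φ(1),φ(7)) = (5,7) ∈ E(G2) ✓
  (2,4) → (φ(2),φ(4)) = (3,4) ∈ E(G2) ✓
  (3,5) → (φ(3),φ(5)) = (1,2) ∈ E(G2) ✓
  (4,5) → (φ(4),φ(5)) = (1,4) ∈ E(G2) ✓
  (4,6) → (φ(4),φ(6)) = (0,4) ∈ E(G2) ✓
  (5,6) → (φ(5),φ(6)) = (0,1) ∈ E(G2) ✓
  (6,7) → (φ(6),φ(7)) = (0,7) ∈ E(G2) ✓
All 9 edges of G1 map to edges of G2, and |E(G1)| = |E(G2)| = 9, so φ is a bijection on edges as well as vertices. Hence G1 ≅ G2.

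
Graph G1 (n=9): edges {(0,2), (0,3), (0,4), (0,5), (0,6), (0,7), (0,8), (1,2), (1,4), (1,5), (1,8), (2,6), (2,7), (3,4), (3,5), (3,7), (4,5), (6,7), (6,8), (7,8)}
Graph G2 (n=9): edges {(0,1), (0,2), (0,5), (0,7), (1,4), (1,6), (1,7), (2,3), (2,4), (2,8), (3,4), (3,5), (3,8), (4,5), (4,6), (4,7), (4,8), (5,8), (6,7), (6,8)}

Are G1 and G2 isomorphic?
Yes, isomorphic

The graphs are isomorphic.
One valid mapping φ: V(G1) → V(G2): 0→4, 1→0, 2→2, 3→6, 4→1, 5→7, 6→3, 7→8, 8→5

Verify φ preserves adjacency — for each edge of G1, its image is an edge of G2:
  (0,2) → (φ(0),φ(2)) = (2,4) ∈ E(G2) ✓
  (0,3) → (φ(0),φ(3)) = (4,6) ∈ E(G2) ✓
  (0,4) → (φ(0),φ(4)) = (1,4) ∈ E(G2) ✓
  (0,5) → (φ(0),φ(5)) = (4,7) ∈ E(G2) ✓
  (0,6) → (φ(0),φ(6)) = (3,4) ∈ E(G2) ✓
  (0,7) → (φ(0),φ(7)) = (4,8) ∈ E(G2) ✓
  (0,8) → (φ(0),φ(8)) = (4,5) ∈ E(G2) ✓
  (1,2) → (φ(1),φ(2)) = (0,2) ∈ E(G2) ✓
  (1,4) → (φ(1),φ(4)) = (0,1) ∈ E(G2) ✓
  (1,5) → (φ(1),φ(5)) = (0,7) ∈ E(G2) ✓
  (1,8) → (φ(1),φ(8)) = (0,5) ∈ E(G2) ✓
  (2,6) → (φ(2),φ(6)) = (2,3) ∈ E(G2) ✓
  (2,7) → (φ(2),φ(7)) = (2,8) ∈ E(G2) ✓
  (3,4) → (φ(3),φ(4)) = (1,6) ∈ E(G2) ✓
  (3,5) → (φ(3),φ(5)) = (6,7) ∈ E(G2) ✓
  (3,7) → (φ(3),φ(7)) = (6,8) ∈ E(G2) ✓
  (4,5) → (φ(4),φ(5)) = (1,7) ∈ E(G2) ✓
  (6,7) → (φ(6),φ(7)) = (3,8) ∈ E(G2) ✓
  (6,8) → (φ(6),φ(8)) = (3,5) ∈ E(G2) ✓
  (7,8) → (φ(7),φ(8)) = (5,8) ∈ E(G2) ✓
All 20 edges of G1 map to edges of G2, and |E(G1)| = |E(G2)| = 20, so φ is a bijection on edges as well as vertices. Hence G1 ≅ G2.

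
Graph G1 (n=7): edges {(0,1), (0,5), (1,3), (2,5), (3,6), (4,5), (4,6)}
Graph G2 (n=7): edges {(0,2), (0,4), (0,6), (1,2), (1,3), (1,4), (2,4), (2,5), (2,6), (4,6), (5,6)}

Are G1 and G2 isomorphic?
No, not isomorphic

The graphs are NOT isomorphic.

Counting triangles (3-cliques): G1 has 0, G2 has 6.
Triangle count is an isomorphism invariant, so differing triangle counts rule out isomorphism.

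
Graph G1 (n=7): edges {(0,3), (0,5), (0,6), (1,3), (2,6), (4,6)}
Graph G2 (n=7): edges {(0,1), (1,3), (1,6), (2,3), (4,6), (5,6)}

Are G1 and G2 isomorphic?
Yes, isomorphic

The graphs are isomorphic.
One valid mapping φ: V(G1) → V(G2): 0→1, 1→2, 2→4, 3→3, 4→5, 5→0, 6→6

Verify φ preserves adjacency — for each edge of G1, its image is an edge of G2:
  (0,3) → (φ(0),φ(3)) = (1,3) ∈ E(G2) ✓
  (0,5) → (φ(0),φ(5)) = (0,1) ∈ E(G2) ✓
  (0,6) → (φ(0),φ(6)) = (1,6) ∈ E(G2) ✓
  (1,3) → (φ(1),φ(3)) = (2,3) ∈ E(G2) ✓
  (2,6) → (φ(2),φ(6)) = (4,6) ∈ E(G2) ✓
  (4,6) → (φ(4),φ(6)) = (5,6) ∈ E(G2) ✓
All 6 edges of G1 map to edges of G2, and |E(G1)| = |E(G2)| = 6, so φ is a bijection on edges as well as vertices. Hence G1 ≅ G2.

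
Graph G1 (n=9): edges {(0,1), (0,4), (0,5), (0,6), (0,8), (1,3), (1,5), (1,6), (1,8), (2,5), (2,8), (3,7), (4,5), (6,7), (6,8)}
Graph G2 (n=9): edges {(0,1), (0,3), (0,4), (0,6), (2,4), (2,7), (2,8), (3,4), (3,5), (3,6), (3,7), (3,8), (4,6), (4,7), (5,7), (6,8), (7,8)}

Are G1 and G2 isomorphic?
No, not isomorphic

The graphs are NOT isomorphic.

Counting triangles (3-cliques): G1 has 6, G2 has 10.
Triangle count is an isomorphism invariant, so differing triangle counts rule out isomorphism.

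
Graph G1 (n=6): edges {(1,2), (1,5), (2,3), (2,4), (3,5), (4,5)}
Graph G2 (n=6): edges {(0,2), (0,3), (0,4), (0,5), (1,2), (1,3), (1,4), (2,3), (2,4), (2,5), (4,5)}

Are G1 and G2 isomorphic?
No, not isomorphic

The graphs are NOT isomorphic.

Counting triangles (3-cliques): G1 has 0, G2 has 7.
Triangle count is an isomorphism invariant, so differing triangle counts rule out isomorphism.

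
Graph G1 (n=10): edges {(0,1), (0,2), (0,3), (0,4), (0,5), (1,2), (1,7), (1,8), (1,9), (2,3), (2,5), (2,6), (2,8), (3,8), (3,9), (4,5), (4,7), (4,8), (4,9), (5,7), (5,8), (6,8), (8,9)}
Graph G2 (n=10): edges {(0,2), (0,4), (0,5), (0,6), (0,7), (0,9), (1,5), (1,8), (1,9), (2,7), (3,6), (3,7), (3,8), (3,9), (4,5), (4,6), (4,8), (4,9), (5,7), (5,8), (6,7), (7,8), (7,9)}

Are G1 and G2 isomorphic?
Yes, isomorphic

The graphs are isomorphic.
One valid mapping φ: V(G1) → V(G2): 0→4, 1→9, 2→0, 3→6, 4→8, 5→5, 6→2, 7→1, 8→7, 9→3

Verify φ preserves adjacency — for each edge of G1, its image is an edge of G2:
  (0,1) → (φ(0),φ(1)) = (4,9) ∈ E(G2) ✓
  (0,2) → (φ(0),φ(2)) = (0,4) ∈ E(G2) ✓
  (0,3) → (φ(0),φ(3)) = (4,6) ∈ E(G2) ✓
  (0,4) → (φ(0),φ(4)) = (4,8) ∈ E(G2) ✓
  (0,5) → (φ(0),φ(5)) = (4,5) ∈ E(G2) ✓
  (1,2) → (φ(1),φ(2)) = (0,9) ∈ E(G2) ✓
  (1,7) → (φ(1),φ(7)) = (1,9) ∈ E(G2) ✓
  (1,8) → (φ(1),φ(8)) = (7,9) ∈ E(G2) ✓
  (1,9) → (φ(1),φ(9)) = (3,9) ∈ E(G2) ✓
  (2,3) → (φ(2),φ(3)) = (0,6) ∈ E(G2) ✓
  (2,5) → (φ(2),φ(5)) = (0,5) ∈ E(G2) ✓
  (2,6) → (φ(2),φ(6)) = (0,2) ∈ E(G2) ✓
  (2,8) → (φ(2),φ(8)) = (0,7) ∈ E(G2) ✓
  (3,8) → (φ(3),φ(8)) = (6,7) ∈ E(G2) ✓
  (3,9) → (φ(3),φ(9)) = (3,6) ∈ E(G2) ✓
  (4,5) → (φ(4),φ(5)) = (5,8) ∈ E(G2) ✓
  (4,7) → (φ(4),φ(7)) = (1,8) ∈ E(G2) ✓
  (4,8) → (φ(4),φ(8)) = (7,8) ∈ E(G2) ✓
  (4,9) → (φ(4),φ(9)) = (3,8) ∈ E(G2) ✓
  (5,7) → (φ(5),φ(7)) = (1,5) ∈ E(G2) ✓
  (5,8) → (φ(5),φ(8)) = (5,7) ∈ E(G2) ✓
  (6,8) → (φ(6),φ(8)) = (2,7) ∈ E(G2) ✓
  (8,9) → (φ(8),φ(9)) = (3,7) ∈ E(G2) ✓
All 23 edges of G1 map to edges of G2, and |E(G1)| = |E(G2)| = 23, so φ is a bijection on edges as well as vertices. Hence G1 ≅ G2.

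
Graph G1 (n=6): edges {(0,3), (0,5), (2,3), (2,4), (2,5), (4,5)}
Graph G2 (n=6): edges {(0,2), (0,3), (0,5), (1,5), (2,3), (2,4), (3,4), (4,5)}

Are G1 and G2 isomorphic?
No, not isomorphic

The graphs are NOT isomorphic.

Connected components of G1: 2 component(s) with vertex sets [[1], [0, 2, 3, 4, 5]], sizes [1, 5].
Connected components of G2: 1 component(s) with vertex sets [[0, 1, 2, 3, 4, 5]], sizes [6].
The number of connected components (and the multiset of component sizes) is an isomorphism invariant — an isomorphism maps each component of G1 bijectively onto a component of G2. Since G1 has 2 component(s) and G2 has 1, they cannot be isomorphic.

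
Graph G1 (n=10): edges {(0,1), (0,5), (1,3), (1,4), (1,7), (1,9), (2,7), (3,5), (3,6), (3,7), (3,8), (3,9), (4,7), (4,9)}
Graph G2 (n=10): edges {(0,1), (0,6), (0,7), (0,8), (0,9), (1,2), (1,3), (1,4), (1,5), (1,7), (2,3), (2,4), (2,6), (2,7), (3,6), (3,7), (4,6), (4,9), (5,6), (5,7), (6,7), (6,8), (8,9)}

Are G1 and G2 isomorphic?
No, not isomorphic

The graphs are NOT isomorphic.

Counting triangles (3-cliques): G1 has 4, G2 has 15.
Triangle count is an isomorphism invariant, so differing triangle counts rule out isomorphism.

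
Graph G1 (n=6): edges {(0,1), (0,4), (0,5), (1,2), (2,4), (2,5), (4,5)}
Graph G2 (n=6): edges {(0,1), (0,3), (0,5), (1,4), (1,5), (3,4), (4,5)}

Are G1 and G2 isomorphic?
Yes, isomorphic

The graphs are isomorphic.
One valid mapping φ: V(G1) → V(G2): 0→0, 1→3, 2→4, 3→2, 4→5, 5→1

Verify φ preserves adjacency — for each edge of G1, its image is an edge of G2:
  (0,1) → (φ(0),φ(1)) = (0,3) ∈ E(G2) ✓
  (0,4) → (φ(0),φ(4)) = (0,5) ∈ E(G2) ✓
  (0,5) → (φ(0),φ(5)) = (0,1) ∈ E(G2) ✓
  (1,2) → (φ(1),φ(2)) = (3,4) ∈ E(G2) ✓
  (2,4) → (φ(2),φ(4)) = (4,5) ∈ E(G2) ✓
  (2,5) → (φ(2),φ(5)) = (1,4) ∈ E(G2) ✓
  (4,5) → (φ(4),φ(5)) = (1,5) ∈ E(G2) ✓
All 7 edges of G1 map to edges of G2, and |E(G1)| = |E(G2)| = 7, so φ is a bijection on edges as well as vertices. Hence G1 ≅ G2.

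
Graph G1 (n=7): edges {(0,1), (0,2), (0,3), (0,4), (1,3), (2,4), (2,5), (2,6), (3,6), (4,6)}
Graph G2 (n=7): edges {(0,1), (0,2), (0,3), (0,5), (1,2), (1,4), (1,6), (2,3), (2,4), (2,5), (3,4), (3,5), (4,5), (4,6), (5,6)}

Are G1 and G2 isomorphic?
No, not isomorphic

The graphs are NOT isomorphic.

Degrees in G1: deg(0)=4, deg(1)=2, deg(2)=4, deg(3)=3, deg(4)=3, deg(5)=1, deg(6)=3.
Sorted degree sequence of G1: [4, 4, 3, 3, 3, 2, 1].
Degrees in G2: deg(0)=4, deg(1)=4, deg(2)=5, deg(3)=4, deg(4)=5, deg(5)=5, deg(6)=3.
Sorted degree sequence of G2: [5, 5, 5, 4, 4, 4, 3].
The (sorted) degree sequence is an isomorphism invariant, so since G1 and G2 have different degree sequences they cannot be isomorphic.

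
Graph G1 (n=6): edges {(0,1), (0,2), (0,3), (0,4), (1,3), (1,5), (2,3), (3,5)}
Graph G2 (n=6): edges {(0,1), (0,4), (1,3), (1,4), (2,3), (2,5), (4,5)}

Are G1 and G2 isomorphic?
No, not isomorphic

The graphs are NOT isomorphic.

Counting triangles (3-cliques): G1 has 3, G2 has 1.
Triangle count is an isomorphism invariant, so differing triangle counts rule out isomorphism.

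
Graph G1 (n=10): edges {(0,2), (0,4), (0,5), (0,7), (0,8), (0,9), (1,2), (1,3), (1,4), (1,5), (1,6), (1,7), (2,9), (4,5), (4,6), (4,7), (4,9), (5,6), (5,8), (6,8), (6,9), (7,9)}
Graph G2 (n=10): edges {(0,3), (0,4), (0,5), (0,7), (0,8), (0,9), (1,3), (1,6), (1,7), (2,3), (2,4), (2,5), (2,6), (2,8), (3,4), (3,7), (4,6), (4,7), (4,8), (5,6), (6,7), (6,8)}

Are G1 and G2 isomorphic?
Yes, isomorphic

The graphs are isomorphic.
One valid mapping φ: V(G1) → V(G2): 0→6, 1→0, 2→5, 3→9, 4→4, 5→7, 6→3, 7→8, 8→1, 9→2

Verify φ preserves adjacency — for each edge of G1, its image is an edge of G2:
  (0,2) → (φ(0),φ(2)) = (5,6) ∈ E(G2) ✓
  (0,4) → (φ(0),φ(4)) = (4,6) ∈ E(G2) ✓
  (0,5) → (φ(0),φ(5)) = (6,7) ∈ E(G2) ✓
  (0,7) → (φ(0),φ(7)) = (6,8) ∈ E(G2) ✓
  (0,8) → (φ(0),φ(8)) = (1,6) ∈ E(G2) ✓
  (0,9) → (φ(0),φ(9)) = (2,6) ∈ E(G2) ✓
  (1,2) → (φ(1),φ(2)) = (0,5) ∈ E(G2) ✓
  (1,3) → (φ(1),φ(3)) = (0,9) ∈ E(G2) ✓
  (1,4) → (φ(1),φ(4)) = (0,4) ∈ E(G2) ✓
  (1,5) → (φ(1),φ(5)) = (0,7) ∈ E(G2) ✓
  (1,6) → (φ(1),φ(6)) = (0,3) ∈ E(G2) ✓
  (1,7) → (φ(1),φ(7)) = (0,8) ∈ E(G2) ✓
  (2,9) → (φ(2),φ(9)) = (2,5) ∈ E(G2) ✓
  (4,5) → (φ(4),φ(5)) = (4,7) ∈ E(G2) ✓
  (4,6) → (φ(4),φ(6)) = (3,4) ∈ E(G2) ✓
  (4,7) → (φ(4),φ(7)) = (4,8) ∈ E(G2) ✓
  (4,9) → (φ(4),φ(9)) = (2,4) ∈ E(G2) ✓
  (5,6) → (φ(5),φ(6)) = (3,7) ∈ E(G2) ✓
  (5,8) → (φ(5),φ(8)) = (1,7) ∈ E(G2) ✓
  (6,8) → (φ(6),φ(8)) = (1,3) ∈ E(G2) ✓
  (6,9) → (φ(6),φ(9)) = (2,3) ∈ E(G2) ✓
  (7,9) → (φ(7),φ(9)) = (2,8) ∈ E(G2) ✓
All 22 edges of G1 map to edges of G2, and |E(G1)| = |E(G2)| = 22, so φ is a bijection on edges as well as vertices. Hence G1 ≅ G2.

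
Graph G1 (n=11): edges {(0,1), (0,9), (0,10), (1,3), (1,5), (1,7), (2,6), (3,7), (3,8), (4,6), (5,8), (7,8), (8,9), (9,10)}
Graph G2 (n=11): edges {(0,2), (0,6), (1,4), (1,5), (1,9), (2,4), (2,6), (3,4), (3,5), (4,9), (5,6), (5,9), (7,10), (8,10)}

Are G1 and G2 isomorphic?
Yes, isomorphic

The graphs are isomorphic.
One valid mapping φ: V(G1) → V(G2): 0→6, 1→5, 2→8, 3→9, 4→7, 5→3, 6→10, 7→1, 8→4, 9→2, 10→0

Verify φ preserves adjacency — for each edge of G1, its image is an edge of G2:
  (0,1) → (φ(0),φ(1)) = (5,6) ∈ E(G2) ✓
  (0,9) → (φ(0),φ(9)) = (2,6) ∈ E(G2) ✓
  (0,10) → (φ(0),φ(10)) = (0,6) ∈ E(G2) ✓
  (1,3) → (φ(1),φ(3)) = (5,9) ∈ E(G2) ✓
  (1,5) → (φ(1),φ(5)) = (3,5) ∈ E(G2) ✓
  (1,7) → (φ(1),φ(7)) = (1,5) ∈ E(G2) ✓
  (2,6) → (φ(2),φ(6)) = (8,10) ∈ E(G2) ✓
  (3,7) → (φ(3),φ(7)) = (1,9) ∈ E(G2) ✓
  (3,8) → (φ(3),φ(8)) = (4,9) ∈ E(G2) ✓
  (4,6) → (φ(4),φ(6)) = (7,10) ∈ E(G2) ✓
  (5,8) → (φ(5),φ(8)) = (3,4) ∈ E(G2) ✓
  (7,8) → (φ(7),φ(8)) = (1,4) ∈ E(G2) ✓
  (8,9) → (φ(8),φ(9)) = (2,4) ∈ E(G2) ✓
  (9,10) → (φ(9),φ(10)) = (0,2) ∈ E(G2) ✓
All 14 edges of G1 map to edges of G2, and |E(G1)| = |E(G2)| = 14, so φ is a bijection on edges as well as vertices. Hence G1 ≅ G2.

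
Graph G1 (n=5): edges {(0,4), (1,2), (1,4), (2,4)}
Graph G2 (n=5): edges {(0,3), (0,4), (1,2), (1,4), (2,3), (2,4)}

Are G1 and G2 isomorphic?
No, not isomorphic

The graphs are NOT isomorphic.

Counting edges: G1 has 4 edge(s); G2 has 6 edge(s).
Edge count is an isomorphism invariant (a bijection on vertices induces a bijection on edges), so differing edge counts rule out isomorphism.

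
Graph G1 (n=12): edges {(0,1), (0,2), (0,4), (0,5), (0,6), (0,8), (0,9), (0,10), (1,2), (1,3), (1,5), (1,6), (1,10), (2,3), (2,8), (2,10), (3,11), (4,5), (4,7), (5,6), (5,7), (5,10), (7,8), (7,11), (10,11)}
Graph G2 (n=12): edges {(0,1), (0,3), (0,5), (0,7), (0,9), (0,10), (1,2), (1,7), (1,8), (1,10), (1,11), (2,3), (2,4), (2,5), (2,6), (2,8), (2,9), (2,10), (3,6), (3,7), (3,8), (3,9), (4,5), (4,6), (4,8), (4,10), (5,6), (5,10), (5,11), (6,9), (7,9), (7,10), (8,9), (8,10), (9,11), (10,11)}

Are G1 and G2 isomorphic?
No, not isomorphic

The graphs are NOT isomorphic.

Degrees in G1: deg(0)=8, deg(1)=6, deg(2)=5, deg(3)=3, deg(4)=3, deg(5)=6, deg(6)=3, deg(7)=4, deg(8)=3, deg(9)=1, deg(10)=5, deg(11)=3.
Sorted degree sequence of G1: [8, 6, 6, 5, 5, 4, 3, 3, 3, 3, 3, 1].
Degrees in G2: deg(0)=6, deg(1)=6, deg(2)=8, deg(3)=6, deg(4)=5, deg(5)=6, deg(6)=5, deg(7)=5, deg(8)=6, deg(9)=7, deg(10)=8, deg(11)=4.
Sorted degree sequence of G2: [8, 8, 7, 6, 6, 6, 6, 6, 5, 5, 5, 4].
The (sorted) degree sequence is an isomorphism invariant, so since G1 and G2 have different degree sequences they cannot be isomorphic.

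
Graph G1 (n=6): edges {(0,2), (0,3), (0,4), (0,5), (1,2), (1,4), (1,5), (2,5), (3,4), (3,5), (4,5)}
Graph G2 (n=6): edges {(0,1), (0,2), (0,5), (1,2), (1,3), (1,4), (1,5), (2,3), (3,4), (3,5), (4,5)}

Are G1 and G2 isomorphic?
Yes, isomorphic

The graphs are isomorphic.
One valid mapping φ: V(G1) → V(G2): 0→3, 1→0, 2→2, 3→4, 4→5, 5→1

Verify φ preserves adjacency — for each edge of G1, its image is an edge of G2:
  (0,2) → (φ(0),φ(2)) = (2,3) ∈ E(G2) ✓
  (0,3) → (φ(0),φ(3)) = (3,4) ∈ E(G2) ✓
  (0,4) → (φ(0),φ(4)) = (3,5) ∈ E(G2) ✓
  (0,5) → (φ(0),φ(5)) = (1,3) ∈ E(G2) ✓
  (1,2) → (φ(1),φ(2)) = (0,2) ∈ E(G2) ✓
  (1,4) → (φ(1),φ(4)) = (0,5) ∈ E(G2) ✓
  (1,5) → (φ(1),φ(5)) = (0,1) ∈ E(G2) ✓
  (2,5) → (φ(2),φ(5)) = (1,2) ∈ E(G2) ✓
  (3,4) → (φ(3),φ(4)) = (4,5) ∈ E(G2) ✓
  (3,5) → (φ(3),φ(5)) = (1,4) ∈ E(G2) ✓
  (4,5) → (φ(4),φ(5)) = (1,5) ∈ E(G2) ✓
All 11 edges of G1 map to edges of G2, and |E(G1)| = |E(G2)| = 11, so φ is a bijection on edges as well as vertices. Hence G1 ≅ G2.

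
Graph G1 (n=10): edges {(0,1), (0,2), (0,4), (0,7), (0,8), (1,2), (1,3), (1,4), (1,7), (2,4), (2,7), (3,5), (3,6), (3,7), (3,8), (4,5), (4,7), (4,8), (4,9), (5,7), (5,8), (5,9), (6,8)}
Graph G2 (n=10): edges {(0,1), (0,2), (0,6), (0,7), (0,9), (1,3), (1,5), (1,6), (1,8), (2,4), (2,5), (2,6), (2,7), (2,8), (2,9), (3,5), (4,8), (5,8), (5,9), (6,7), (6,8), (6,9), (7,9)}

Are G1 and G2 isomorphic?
Yes, isomorphic

The graphs are isomorphic.
One valid mapping φ: V(G1) → V(G2): 0→9, 1→0, 2→7, 3→1, 4→2, 5→8, 6→3, 7→6, 8→5, 9→4

Verify φ preserves adjacency — for each edge of G1, its image is an edge of G2:
  (0,1) → (φ(0),φ(1)) = (0,9) ∈ E(G2) ✓
  (0,2) → (φ(0),φ(2)) = (7,9) ∈ E(G2) ✓
  (0,4) → (φ(0),φ(4)) = (2,9) ∈ E(G2) ✓
  (0,7) → (φ(0),φ(7)) = (6,9) ∈ E(G2) ✓
  (0,8) → (φ(0),φ(8)) = (5,9) ∈ E(G2) ✓
  (1,2) → (φ(1),φ(2)) = (0,7) ∈ E(G2) ✓
  (1,3) → (φ(1),φ(3)) = (0,1) ∈ E(G2) ✓
  (1,4) → (φ(1),φ(4)) = (0,2) ∈ E(G2) ✓
  (1,7) → (φ(1),φ(7)) = (0,6) ∈ E(G2) ✓
  (2,4) → (φ(2),φ(4)) = (2,7) ∈ E(G2) ✓
  (2,7) → (φ(2),φ(7)) = (6,7) ∈ E(G2) ✓
  (3,5) → (φ(3),φ(5)) = (1,8) ∈ E(G2) ✓
  (3,6) → (φ(3),φ(6)) = (1,3) ∈ E(G2) ✓
  (3,7) → (φ(3),φ(7)) = (1,6) ∈ E(G2) ✓
  (3,8) → (φ(3),φ(8)) = (1,5) ∈ E(G2) ✓
  (4,5) → (φ(4),φ(5)) = (2,8) ∈ E(G2) ✓
  (4,7) → (φ(4),φ(7)) = (2,6) ∈ E(G2) ✓
  (4,8) → (φ(4),φ(8)) = (2,5) ∈ E(G2) ✓
  (4,9) → (φ(4),φ(9)) = (2,4) ∈ E(G2) ✓
  (5,7) → (φ(5),φ(7)) = (6,8) ∈ E(G2) ✓
  (5,8) → (φ(5),φ(8)) = (5,8) ∈ E(G2) ✓
  (5,9) → (φ(5),φ(9)) = (4,8) ∈ E(G2) ✓
  (6,8) → (φ(6),φ(8)) = (3,5) ∈ E(G2) ✓
All 23 edges of G1 map to edges of G2, and |E(G1)| = |E(G2)| = 23, so φ is a bijection on edges as well as vertices. Hence G1 ≅ G2.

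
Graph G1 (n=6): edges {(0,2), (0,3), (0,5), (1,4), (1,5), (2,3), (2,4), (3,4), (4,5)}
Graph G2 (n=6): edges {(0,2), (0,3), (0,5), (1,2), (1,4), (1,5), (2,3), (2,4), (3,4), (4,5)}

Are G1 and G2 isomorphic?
No, not isomorphic

The graphs are NOT isomorphic.

Counting edges: G1 has 9 edge(s); G2 has 10 edge(s).
Edge count is an isomorphism invariant (a bijection on vertices induces a bijection on edges), so differing edge counts rule out isomorphism.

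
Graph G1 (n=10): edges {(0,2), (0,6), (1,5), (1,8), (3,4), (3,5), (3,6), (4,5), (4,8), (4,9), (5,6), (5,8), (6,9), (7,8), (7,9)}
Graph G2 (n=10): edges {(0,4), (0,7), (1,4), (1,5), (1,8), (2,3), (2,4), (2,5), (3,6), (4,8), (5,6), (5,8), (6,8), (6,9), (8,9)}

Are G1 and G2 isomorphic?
Yes, isomorphic

The graphs are isomorphic.
One valid mapping φ: V(G1) → V(G2): 0→0, 1→9, 2→7, 3→1, 4→5, 5→8, 6→4, 7→3, 8→6, 9→2

Verify φ preserves adjacency — for each edge of G1, its image is an edge of G2:
  (0,2) → (φ(0),φ(2)) = (0,7) ∈ E(G2) ✓
  (0,6) → (φ(0),φ(6)) = (0,4) ∈ E(G2) ✓
  (1,5) → (φ(1),φ(5)) = (8,9) ∈ E(G2) ✓
  (1,8) → (φ(1),φ(8)) = (6,9) ∈ E(G2) ✓
  (3,4) → (φ(3),φ(4)) = (1,5) ∈ E(G2) ✓
  (3,5) → (φ(3),φ(5)) = (1,8) ∈ E(G2) ✓
  (3,6) → (φ(3),φ(6)) = (1,4) ∈ E(G2) ✓
  (4,5) → (φ(4),φ(5)) = (5,8) ∈ E(G2) ✓
  (4,8) → (φ(4),φ(8)) = (5,6) ∈ E(G2) ✓
  (4,9) → (φ(4),φ(9)) = (2,5) ∈ E(G2) ✓
  (5,6) → (φ(5),φ(6)) = (4,8) ∈ E(G2) ✓
  (5,8) → (φ(5),φ(8)) = (6,8) ∈ E(G2) ✓
  (6,9) → (φ(6),φ(9)) = (2,4) ∈ E(G2) ✓
  (7,8) → (φ(7),φ(8)) = (3,6) ∈ E(G2) ✓
  (7,9) → (φ(7),φ(9)) = (2,3) ∈ E(G2) ✓
All 15 edges of G1 map to edges of G2, and |E(G1)| = |E(G2)| = 15, so φ is a bijection on edges as well as vertices. Hence G1 ≅ G2.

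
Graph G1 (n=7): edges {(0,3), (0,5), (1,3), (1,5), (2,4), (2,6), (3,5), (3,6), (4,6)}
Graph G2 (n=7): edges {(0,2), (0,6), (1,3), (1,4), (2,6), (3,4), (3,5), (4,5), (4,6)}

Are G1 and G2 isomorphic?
Yes, isomorphic

The graphs are isomorphic.
One valid mapping φ: V(G1) → V(G2): 0→5, 1→1, 2→0, 3→4, 4→2, 5→3, 6→6

Verify φ preserves adjacency — for each edge of G1, its image is an edge of G2:
  (0,3) → (φ(0),φ(3)) = (4,5) ∈ E(G2) ✓
  (0,5) → (φ(0),φ(5)) = (3,5) ∈ E(G2) ✓
  (1,3) → (φ(1),φ(3)) = (1,4) ∈ E(G2) ✓
  (1,5) → (φ(1),φ(5)) = (1,3) ∈ E(G2) ✓
  (2,4) → (φ(2),φ(4)) = (0,2) ∈ E(G2) ✓
  (2,6) → (φ(2),φ(6)) = (0,6) ∈ E(G2) ✓
  (3,5) → (φ(3),φ(5)) = (3,4) ∈ E(G2) ✓
  (3,6) → (φ(3),φ(6)) = (4,6) ∈ E(G2) ✓
  (4,6) → (φ(4),φ(6)) = (2,6) ∈ E(G2) ✓
All 9 edges of G1 map to edges of G2, and |E(G1)| = |E(G2)| = 9, so φ is a bijection on edges as well as vertices. Hence G1 ≅ G2.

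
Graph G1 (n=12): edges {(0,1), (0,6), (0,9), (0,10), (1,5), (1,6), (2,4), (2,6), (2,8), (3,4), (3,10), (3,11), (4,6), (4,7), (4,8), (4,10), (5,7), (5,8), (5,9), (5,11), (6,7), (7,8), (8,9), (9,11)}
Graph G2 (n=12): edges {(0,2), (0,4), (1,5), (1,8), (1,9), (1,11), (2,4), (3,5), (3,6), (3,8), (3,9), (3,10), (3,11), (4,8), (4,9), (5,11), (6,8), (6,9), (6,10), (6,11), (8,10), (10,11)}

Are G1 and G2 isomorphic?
No, not isomorphic

The graphs are NOT isomorphic.

Counting triangles (3-cliques): G1 has 9, G2 has 11.
Triangle count is an isomorphism invariant, so differing triangle counts rule out isomorphism.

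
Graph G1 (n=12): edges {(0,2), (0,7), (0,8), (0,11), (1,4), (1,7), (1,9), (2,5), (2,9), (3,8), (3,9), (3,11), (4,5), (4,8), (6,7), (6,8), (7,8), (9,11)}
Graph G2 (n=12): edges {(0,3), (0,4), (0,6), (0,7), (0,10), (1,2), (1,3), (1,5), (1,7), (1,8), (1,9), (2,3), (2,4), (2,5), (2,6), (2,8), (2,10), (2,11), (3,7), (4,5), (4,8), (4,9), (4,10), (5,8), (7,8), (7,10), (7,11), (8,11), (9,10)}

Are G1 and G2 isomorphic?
No, not isomorphic

The graphs are NOT isomorphic.

Degrees in G1: deg(0)=4, deg(1)=3, deg(2)=3, deg(3)=3, deg(4)=3, deg(5)=2, deg(6)=2, deg(7)=4, deg(8)=5, deg(9)=4, deg(10)=0, deg(11)=3.
Sorted degree sequence of G1: [5, 4, 4, 4, 3, 3, 3, 3, 3, 2, 2, 0].
Degrees in G2: deg(0)=5, deg(1)=6, deg(2)=8, deg(3)=4, deg(4)=6, deg(5)=4, deg(6)=2, deg(7)=6, deg(8)=6, deg(9)=3, deg(10)=5, deg(11)=3.
Sorted degree sequence of G2: [8, 6, 6, 6, 6, 5, 5, 4, 4, 3, 3, 2].
The (sorted) degree sequence is an isomorphism invariant, so since G1 and G2 have different degree sequences they cannot be isomorphic.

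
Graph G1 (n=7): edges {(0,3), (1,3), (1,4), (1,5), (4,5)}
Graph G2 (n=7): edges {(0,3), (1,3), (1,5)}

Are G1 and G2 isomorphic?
No, not isomorphic

The graphs are NOT isomorphic.

Counting edges: G1 has 5 edge(s); G2 has 3 edge(s).
Edge count is an isomorphism invariant (a bijection on vertices induces a bijection on edges), so differing edge counts rule out isomorphism.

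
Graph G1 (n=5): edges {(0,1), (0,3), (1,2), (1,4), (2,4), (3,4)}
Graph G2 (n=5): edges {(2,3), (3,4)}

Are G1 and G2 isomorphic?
No, not isomorphic

The graphs are NOT isomorphic.

Counting triangles (3-cliques): G1 has 1, G2 has 0.
Triangle count is an isomorphism invariant, so differing triangle counts rule out isomorphism.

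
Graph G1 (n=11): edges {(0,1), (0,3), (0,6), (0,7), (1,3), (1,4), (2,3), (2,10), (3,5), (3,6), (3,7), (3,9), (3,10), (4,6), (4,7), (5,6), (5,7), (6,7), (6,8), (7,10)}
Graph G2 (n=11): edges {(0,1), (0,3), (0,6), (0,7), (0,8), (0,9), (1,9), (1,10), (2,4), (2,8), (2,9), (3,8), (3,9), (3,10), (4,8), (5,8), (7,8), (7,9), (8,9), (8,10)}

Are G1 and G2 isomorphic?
Yes, isomorphic

The graphs are isomorphic.
One valid mapping φ: V(G1) → V(G2): 0→3, 1→10, 2→4, 3→8, 4→1, 5→7, 6→0, 7→9, 8→6, 9→5, 10→2

Verify φ preserves adjacency — for each edge of G1, its image is an edge of G2:
  (0,1) → (φ(0),φ(1)) = (3,10) ∈ E(G2) ✓
  (0,3) → (φ(0),φ(3)) = (3,8) ∈ E(G2) ✓
  (0,6) → (φ(0),φ(6)) = (0,3) ∈ E(G2) ✓
  (0,7) → (φ(0),φ(7)) = (3,9) ∈ E(G2) ✓
  (1,3) → (φ(1),φ(3)) = (8,10) ∈ E(G2) ✓
  (1,4) → (φ(1),φ(4)) = (1,10) ∈ E(G2) ✓
  (2,3) → (φ(2),φ(3)) = (4,8) ∈ E(G2) ✓
  (2,10) → (φ(2),φ(10)) = (2,4) ∈ E(G2) ✓
  (3,5) → (φ(3),φ(5)) = (7,8) ∈ E(G2) ✓
  (3,6) → (φ(3),φ(6)) = (0,8) ∈ E(G2) ✓
  (3,7) → (φ(3),φ(7)) = (8,9) ∈ E(G2) ✓
  (3,9) → (φ(3),φ(9)) = (5,8) ∈ E(G2) ✓
  (3,10) → (φ(3),φ(10)) = (2,8) ∈ E(G2) ✓
  (4,6) → (φ(4),φ(6)) = (0,1) ∈ E(G2) ✓
  (4,7) → (φ(4),φ(7)) = (1,9) ∈ E(G2) ✓
  (5,6) → (φ(5),φ(6)) = (0,7) ∈ E(G2) ✓
  (5,7) → (φ(5),φ(7)) = (7,9) ∈ E(G2) ✓
  (6,7) → (φ(6),φ(7)) = (0,9) ∈ E(G2) ✓
  (6,8) → (φ(6),φ(8)) = (0,6) ∈ E(G2) ✓
  (7,10) → (φ(7),φ(10)) = (2,9) ∈ E(G2) ✓
All 20 edges of G1 map to edges of G2, and |E(G1)| = |E(G2)| = 20, so φ is a bijection on edges as well as vertices. Hence G1 ≅ G2.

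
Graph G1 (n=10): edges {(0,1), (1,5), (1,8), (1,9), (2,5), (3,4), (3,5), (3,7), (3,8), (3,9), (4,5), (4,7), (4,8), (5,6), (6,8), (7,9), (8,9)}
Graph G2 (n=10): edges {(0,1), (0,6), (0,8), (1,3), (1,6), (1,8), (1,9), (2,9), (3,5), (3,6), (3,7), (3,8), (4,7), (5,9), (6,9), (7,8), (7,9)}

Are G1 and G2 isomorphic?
Yes, isomorphic

The graphs are isomorphic.
One valid mapping φ: V(G1) → V(G2): 0→4, 1→7, 2→2, 3→1, 4→6, 5→9, 6→5, 7→0, 8→3, 9→8

Verify φ preserves adjacency — for each edge of G1, its image is an edge of G2:
  (0,1) → (φ(0),φ(1)) = (4,7) ∈ E(G2) ✓
  (1,5) → (φ(1),φ(5)) = (7,9) ∈ E(G2) ✓
  (1,8) → (φ(1),φ(8)) = (3,7) ∈ E(G2) ✓
  (1,9) → (φ(1),φ(9)) = (7,8) ∈ E(G2) ✓
  (2,5) → (φ(2),φ(5)) = (2,9) ∈ E(G2) ✓
  (3,4) → (φ(3),φ(4)) = (1,6) ∈ E(G2) ✓
  (3,5) → (φ(3),φ(5)) = (1,9) ∈ E(G2) ✓
  (3,7) → (φ(3),φ(7)) = (0,1) ∈ E(G2) ✓
  (3,8) → (φ(3),φ(8)) = (1,3) ∈ E(G2) ✓
  (3,9) → (φ(3),φ(9)) = (1,8) ∈ E(G2) ✓
  (4,5) → (φ(4),φ(5)) = (6,9) ∈ E(G2) ✓
  (4,7) → (φ(4),φ(7)) = (0,6) ∈ E(G2) ✓
  (4,8) → (φ(4),φ(8)) = (3,6) ∈ E(G2) ✓
  (5,6) → (φ(5),φ(6)) = (5,9) ∈ E(G2) ✓
  (6,8) → (φ(6),φ(8)) = (3,5) ∈ E(G2) ✓
  (7,9) → (φ(7),φ(9)) = (0,8) ∈ E(G2) ✓
  (8,9) → (φ(8),φ(9)) = (3,8) ∈ E(G2) ✓
All 17 edges of G1 map to edges of G2, and |E(G1)| = |E(G2)| = 17, so φ is a bijection on edges as well as vertices. Hence G1 ≅ G2.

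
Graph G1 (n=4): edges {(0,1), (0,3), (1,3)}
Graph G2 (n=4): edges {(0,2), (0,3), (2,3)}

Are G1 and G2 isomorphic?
Yes, isomorphic

The graphs are isomorphic.
One valid mapping φ: V(G1) → V(G2): 0→0, 1→3, 2→1, 3→2

Verify φ preserves adjacency — for each edge of G1, its image is an edge of G2:
  (0,1) → (φ(0),φ(1)) = (0,3) ∈ E(G2) ✓
  (0,3) → (φ(0),φ(3)) = (0,2) ∈ E(G2) ✓
  (1,3) → (φ(1),φ(3)) = (2,3) ∈ E(G2) ✓
All 3 edges of G1 map to edges of G2, and |E(G1)| = |E(G2)| = 3, so φ is a bijection on edges as well as vertices. Hence G1 ≅ G2.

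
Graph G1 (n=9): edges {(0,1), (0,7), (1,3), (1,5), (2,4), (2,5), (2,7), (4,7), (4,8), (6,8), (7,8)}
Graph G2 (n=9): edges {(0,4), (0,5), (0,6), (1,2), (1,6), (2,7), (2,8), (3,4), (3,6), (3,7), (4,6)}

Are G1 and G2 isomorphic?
Yes, isomorphic

The graphs are isomorphic.
One valid mapping φ: V(G1) → V(G2): 0→1, 1→2, 2→3, 3→8, 4→4, 5→7, 6→5, 7→6, 8→0

Verify φ preserves adjacency — for each edge of G1, its image is an edge of G2:
  (0,1) → (φ(0),φ(1)) = (1,2) ∈ E(G2) ✓
  (0,7) → (φ(0),φ(7)) = (1,6) ∈ E(G2) ✓
  (1,3) → (φ(1),φ(3)) = (2,8) ∈ E(G2) ✓
  (1,5) → (φ(1),φ(5)) = (2,7) ∈ E(G2) ✓
  (2,4) → (φ(2),φ(4)) = (3,4) ∈ E(G2) ✓
  (2,5) → (φ(2),φ(5)) = (3,7) ∈ E(G2) ✓
  (2,7) → (φ(2),φ(7)) = (3,6) ∈ E(G2) ✓
  (4,7) → (φ(4),φ(7)) = (4,6) ∈ E(G2) ✓
  (4,8) → (φ(4),φ(8)) = (0,4) ∈ E(G2) ✓
  (6,8) → (φ(6),φ(8)) = (0,5) ∈ E(G2) ✓
  (7,8) → (φ(7),φ(8)) = (0,6) ∈ E(G2) ✓
All 11 edges of G1 map to edges of G2, and |E(G1)| = |E(G2)| = 11, so φ is a bijection on edges as well as vertices. Hence G1 ≅ G2.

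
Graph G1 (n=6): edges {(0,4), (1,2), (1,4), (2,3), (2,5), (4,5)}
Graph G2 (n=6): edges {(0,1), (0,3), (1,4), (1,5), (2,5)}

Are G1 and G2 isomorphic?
No, not isomorphic

The graphs are NOT isomorphic.

Degrees in G1: deg(0)=1, deg(1)=2, deg(2)=3, deg(3)=1, deg(4)=3, deg(5)=2.
Sorted degree sequence of G1: [3, 3, 2, 2, 1, 1].
Degrees in G2: deg(0)=2, deg(1)=3, deg(2)=1, deg(3)=1, deg(4)=1, deg(5)=2.
Sorted degree sequence of G2: [3, 2, 2, 1, 1, 1].
The (sorted) degree sequence is an isomorphism invariant, so since G1 and G2 have different degree sequences they cannot be isomorphic.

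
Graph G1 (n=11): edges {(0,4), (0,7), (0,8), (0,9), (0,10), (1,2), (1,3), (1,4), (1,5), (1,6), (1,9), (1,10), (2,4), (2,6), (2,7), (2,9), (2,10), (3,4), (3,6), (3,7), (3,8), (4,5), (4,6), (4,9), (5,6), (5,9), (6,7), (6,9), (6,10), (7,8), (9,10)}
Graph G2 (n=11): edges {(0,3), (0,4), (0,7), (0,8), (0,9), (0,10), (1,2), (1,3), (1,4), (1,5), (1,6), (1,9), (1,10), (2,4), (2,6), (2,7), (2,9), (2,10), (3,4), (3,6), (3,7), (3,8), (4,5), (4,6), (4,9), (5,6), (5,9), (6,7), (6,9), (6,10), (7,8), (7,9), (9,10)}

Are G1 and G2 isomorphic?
No, not isomorphic

The graphs are NOT isomorphic.

Counting edges: G1 has 31 edge(s); G2 has 33 edge(s).
Edge count is an isomorphism invariant (a bijection on vertices induces a bijection on edges), so differing edge counts rule out isomorphism.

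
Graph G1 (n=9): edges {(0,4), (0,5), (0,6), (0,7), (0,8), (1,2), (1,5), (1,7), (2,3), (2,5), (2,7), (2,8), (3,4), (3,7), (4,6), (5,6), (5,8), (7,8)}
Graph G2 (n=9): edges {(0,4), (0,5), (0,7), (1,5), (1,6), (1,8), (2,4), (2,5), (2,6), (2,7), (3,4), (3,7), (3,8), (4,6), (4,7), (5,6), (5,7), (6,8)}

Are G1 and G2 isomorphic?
Yes, isomorphic

The graphs are isomorphic.
One valid mapping φ: V(G1) → V(G2): 0→6, 1→0, 2→7, 3→3, 4→8, 5→5, 6→1, 7→4, 8→2

Verify φ preserves adjacency — for each edge of G1, its image is an edge of G2:
  (0,4) → (φ(0),φ(4)) = (6,8) ∈ E(G2) ✓
  (0,5) → (φ(0),φ(5)) = (5,6) ∈ E(G2) ✓
  (0,6) → (φ(0),φ(6)) = (1,6) ∈ E(G2) ✓
  (0,7) → (φ(0),φ(7)) = (4,6) ∈ E(G2) ✓
  (0,8) → (φ(0),φ(8)) = (2,6) ∈ E(G2) ✓
  (1,2) → (φ(1),φ(2)) = (0,7) ∈ E(G2) ✓
  (1,5) → (φ(1),φ(5)) = (0,5) ∈ E(G2) ✓
  (1,7) → (φ(1),φ(7)) = (0,4) ∈ E(G2) ✓
  (2,3) → (φ(2),φ(3)) = (3,7) ∈ E(G2) ✓
  (2,5) → (φ(2),φ(5)) = (5,7) ∈ E(G2) ✓
  (2,7) → (φ(2),φ(7)) = (4,7) ∈ E(G2) ✓
  (2,8) → (φ(2),φ(8)) = (2,7) ∈ E(G2) ✓
  (3,4) → (φ(3),φ(4)) = (3,8) ∈ E(G2) ✓
  (3,7) → (φ(3),φ(7)) = (3,4) ∈ E(G2) ✓
  (4,6) → (φ(4),φ(6)) = (1,8) ∈ E(G2) ✓
  (5,6) → (φ(5),φ(6)) = (1,5) ∈ E(G2) ✓
  (5,8) → (φ(5),φ(8)) = (2,5) ∈ E(G2) ✓
  (7,8) → (φ(7),φ(8)) = (2,4) ∈ E(G2) ✓
All 18 edges of G1 map to edges of G2, and |E(G1)| = |E(G2)| = 18, so φ is a bijection on edges as well as vertices. Hence G1 ≅ G2.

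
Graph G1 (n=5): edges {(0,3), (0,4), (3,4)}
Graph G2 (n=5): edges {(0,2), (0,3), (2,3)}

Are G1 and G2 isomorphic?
Yes, isomorphic

The graphs are isomorphic.
One valid mapping φ: V(G1) → V(G2): 0→3, 1→4, 2→1, 3→0, 4→2

Verify φ preserves adjacency — for each edge of G1, its image is an edge of G2:
  (0,3) → (φ(0),φ(3)) = (0,3) ∈ E(G2) ✓
  (0,4) → (φ(0),φ(4)) = (2,3) ∈ E(G2) ✓
  (3,4) → (φ(3),φ(4)) = (0,2) ∈ E(G2) ✓
All 3 edges of G1 map to edges of G2, and |E(G1)| = |E(G2)| = 3, so φ is a bijection on edges as well as vertices. Hence G1 ≅ G2.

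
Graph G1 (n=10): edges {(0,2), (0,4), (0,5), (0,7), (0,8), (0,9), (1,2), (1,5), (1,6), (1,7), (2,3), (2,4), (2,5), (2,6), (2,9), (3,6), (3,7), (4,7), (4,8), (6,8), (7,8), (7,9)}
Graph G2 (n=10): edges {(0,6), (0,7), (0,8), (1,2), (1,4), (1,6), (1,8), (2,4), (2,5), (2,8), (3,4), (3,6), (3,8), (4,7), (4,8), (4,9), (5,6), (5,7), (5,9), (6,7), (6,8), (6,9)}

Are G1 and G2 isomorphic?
Yes, isomorphic

The graphs are isomorphic.
One valid mapping φ: V(G1) → V(G2): 0→8, 1→7, 2→6, 3→9, 4→1, 5→0, 6→5, 7→4, 8→2, 9→3

Verify φ preserves adjacency — for each edge of G1, its image is an edge of G2:
  (0,2) → (φ(0),φ(2)) = (6,8) ∈ E(G2) ✓
  (0,4) → (φ(0),φ(4)) = (1,8) ∈ E(G2) ✓
  (0,5) → (φ(0),φ(5)) = (0,8) ∈ E(G2) ✓
  (0,7) → (φ(0),φ(7)) = (4,8) ∈ E(G2) ✓
  (0,8) → (φ(0),φ(8)) = (2,8) ∈ E(G2) ✓
  (0,9) → (φ(0),φ(9)) = (3,8) ∈ E(G2) ✓
  (1,2) → (φ(1),φ(2)) = (6,7) ∈ E(G2) ✓
  (1,5) → (φ(1),φ(5)) = (0,7) ∈ E(G2) ✓
  (1,6) → (φ(1),φ(6)) = (5,7) ∈ E(G2) ✓
  (1,7) → (φ(1),φ(7)) = (4,7) ∈ E(G2) ✓
  (2,3) → (φ(2),φ(3)) = (6,9) ∈ E(G2) ✓
  (2,4) → (φ(2),φ(4)) = (1,6) ∈ E(G2) ✓
  (2,5) → (φ(2),φ(5)) = (0,6) ∈ E(G2) ✓
  (2,6) → (φ(2),φ(6)) = (5,6) ∈ E(G2) ✓
  (2,9) → (φ(2),φ(9)) = (3,6) ∈ E(G2) ✓
  (3,6) → (φ(3),φ(6)) = (5,9) ∈ E(G2) ✓
  (3,7) → (φ(3),φ(7)) = (4,9) ∈ E(G2) ✓
  (4,7) → (φ(4),φ(7)) = (1,4) ∈ E(G2) ✓
  (4,8) → (φ(4),φ(8)) = (1,2) ∈ E(G2) ✓
  (6,8) → (φ(6),φ(8)) = (2,5) ∈ E(G2) ✓
  (7,8) → (φ(7),φ(8)) = (2,4) ∈ E(G2) ✓
  (7,9) → (φ(7),φ(9)) = (3,4) ∈ E(G2) ✓
All 22 edges of G1 map to edges of G2, and |E(G1)| = |E(G2)| = 22, so φ is a bijection on edges as well as vertices. Hence G1 ≅ G2.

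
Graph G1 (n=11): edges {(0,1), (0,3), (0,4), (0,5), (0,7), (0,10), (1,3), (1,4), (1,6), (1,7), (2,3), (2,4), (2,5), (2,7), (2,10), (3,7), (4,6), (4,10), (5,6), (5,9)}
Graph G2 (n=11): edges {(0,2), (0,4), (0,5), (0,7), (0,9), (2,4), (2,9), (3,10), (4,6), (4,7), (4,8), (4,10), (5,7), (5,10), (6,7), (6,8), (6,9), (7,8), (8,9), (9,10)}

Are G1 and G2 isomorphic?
Yes, isomorphic

The graphs are isomorphic.
One valid mapping φ: V(G1) → V(G2): 0→4, 1→7, 2→9, 3→8, 4→0, 5→10, 6→5, 7→6, 8→1, 9→3, 10→2

Verify φ preserves adjacency — for each edge of G1, its image is an edge of G2:
  (0,1) → (φ(0),φ(1)) = (4,7) ∈ E(G2) ✓
  (0,3) → (φ(0),φ(3)) = (4,8) ∈ E(G2) ✓
  (0,4) → (φ(0),φ(4)) = (0,4) ∈ E(G2) ✓
  (0,5) → (φ(0),φ(5)) = (4,10) ∈ E(G2) ✓
  (0,7) → (φ(0),φ(7)) = (4,6) ∈ E(G2) ✓
  (0,10) → (φ(0),φ(10)) = (2,4) ∈ E(G2) ✓
  (1,3) → (φ(1),φ(3)) = (7,8) ∈ E(G2) ✓
  (1,4) → (φ(1),φ(4)) = (0,7) ∈ E(G2) ✓
  (1,6) → (φ(1),φ(6)) = (5,7) ∈ E(G2) ✓
  (1,7) → (φ(1),φ(7)) = (6,7) ∈ E(G2) ✓
  (2,3) → (φ(2),φ(3)) = (8,9) ∈ E(G2) ✓
  (2,4) → (φ(2),φ(4)) = (0,9) ∈ E(G2) ✓
  (2,5) → (φ(2),φ(5)) = (9,10) ∈ E(G2) ✓
  (2,7) → (φ(2),φ(7)) = (6,9) ∈ E(G2) ✓
  (2,10) → (φ(2),φ(10)) = (2,9) ∈ E(G2) ✓
  (3,7) → (φ(3),φ(7)) = (6,8) ∈ E(G2) ✓
  (4,6) → (φ(4),φ(6)) = (0,5) ∈ E(G2) ✓
  (4,10) → (φ(4),φ(10)) = (0,2) ∈ E(G2) ✓
  (5,6) → (φ(5),φ(6)) = (5,10) ∈ E(G2) ✓
  (5,9) → (φ(5),φ(9)) = (3,10) ∈ E(G2) ✓
All 20 edges of G1 map to edges of G2, and |E(G1)| = |E(G2)| = 20, so φ is a bijection on edges as well as vertices. Hence G1 ≅ G2.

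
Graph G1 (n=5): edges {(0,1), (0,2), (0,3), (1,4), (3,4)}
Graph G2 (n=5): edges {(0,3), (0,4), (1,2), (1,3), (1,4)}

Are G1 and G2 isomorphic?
Yes, isomorphic

The graphs are isomorphic.
One valid mapping φ: V(G1) → V(G2): 0→1, 1→3, 2→2, 3→4, 4→0

Verify φ preserves adjacency — for each edge of G1, its image is an edge of G2:
  (0,1) → (φ(0),φ(1)) = (1,3) ∈ E(G2) ✓
  (0,2) → (φ(0),φ(2)) = (1,2) ∈ E(G2) ✓
  (0,3) → (φ(0),φ(3)) = (1,4) ∈ E(G2) ✓
  (1,4) → (φ(1),φ(4)) = (0,3) ∈ E(G2) ✓
  (3,4) → (φ(3),φ(4)) = (0,4) ∈ E(G2) ✓
All 5 edges of G1 map to edges of G2, and |E(G1)| = |E(G2)| = 5, so φ is a bijection on edges as well as vertices. Hence G1 ≅ G2.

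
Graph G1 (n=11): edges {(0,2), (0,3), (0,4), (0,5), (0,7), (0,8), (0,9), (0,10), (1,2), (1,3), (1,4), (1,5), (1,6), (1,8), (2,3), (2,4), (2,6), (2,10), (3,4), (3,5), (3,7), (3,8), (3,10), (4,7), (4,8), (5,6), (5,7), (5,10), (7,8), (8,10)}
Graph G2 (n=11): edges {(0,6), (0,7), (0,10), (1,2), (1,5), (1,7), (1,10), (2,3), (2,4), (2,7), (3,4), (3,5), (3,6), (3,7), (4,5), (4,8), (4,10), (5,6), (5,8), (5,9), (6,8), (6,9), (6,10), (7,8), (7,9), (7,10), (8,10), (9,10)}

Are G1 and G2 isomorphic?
No, not isomorphic

The graphs are NOT isomorphic.

Degrees in G1: deg(0)=8, deg(1)=6, deg(2)=6, deg(3)=8, deg(4)=6, deg(5)=6, deg(6)=3, deg(7)=5, deg(8)=6, deg(9)=1, deg(10)=5.
Sorted degree sequence of G1: [8, 8, 6, 6, 6, 6, 6, 5, 5, 3, 1].
Degrees in G2: deg(0)=3, deg(1)=4, deg(2)=4, deg(3)=5, deg(4)=5, deg(5)=6, deg(6)=6, deg(7)=7, deg(8)=5, deg(9)=4, deg(10)=7.
Sorted degree sequence of G2: [7, 7, 6, 6, 5, 5, 5, 4, 4, 4, 3].
The (sorted) degree sequence is an isomorphism invariant, so since G1 and G2 have different degree sequences they cannot be isomorphic.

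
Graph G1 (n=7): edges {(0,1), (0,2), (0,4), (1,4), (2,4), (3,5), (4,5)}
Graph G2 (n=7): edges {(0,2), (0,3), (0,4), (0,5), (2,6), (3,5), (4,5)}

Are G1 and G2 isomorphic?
Yes, isomorphic

The graphs are isomorphic.
One valid mapping φ: V(G1) → V(G2): 0→5, 1→4, 2→3, 3→6, 4→0, 5→2, 6→1

Verify φ preserves adjacency — for each edge of G1, its image is an edge of G2:
  (0,1) → (φ(0),φ(1)) = (4,5) ∈ E(G2) ✓
  (0,2) → (φ(0),φ(2)) = (3,5) ∈ E(G2) ✓
  (0,4) → (φ(0),φ(4)) = (0,5) ∈ E(G2) ✓
  (1,4) → (φ(1),φ(4)) = (0,4) ∈ E(G2) ✓
  (2,4) → (φ(2),φ(4)) = (0,3) ∈ E(G2) ✓
  (3,5) → (φ(3),φ(5)) = (2,6) ∈ E(G2) ✓
  (4,5) → (φ(4),φ(5)) = (0,2) ∈ E(G2) ✓
All 7 edges of G1 map to edges of G2, and |E(G1)| = |E(G2)| = 7, so φ is a bijection on edges as well as vertices. Hence G1 ≅ G2.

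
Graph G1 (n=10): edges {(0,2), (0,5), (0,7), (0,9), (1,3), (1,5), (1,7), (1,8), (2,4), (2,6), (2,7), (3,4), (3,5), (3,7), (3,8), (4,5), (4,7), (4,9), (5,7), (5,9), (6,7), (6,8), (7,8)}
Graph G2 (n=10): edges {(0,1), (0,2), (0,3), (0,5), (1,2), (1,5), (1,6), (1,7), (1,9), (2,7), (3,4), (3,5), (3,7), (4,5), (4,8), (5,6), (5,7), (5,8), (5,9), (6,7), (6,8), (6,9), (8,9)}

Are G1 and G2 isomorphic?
Yes, isomorphic

The graphs are isomorphic.
One valid mapping φ: V(G1) → V(G2): 0→0, 1→9, 2→3, 3→6, 4→7, 5→1, 6→4, 7→5, 8→8, 9→2

Verify φ preserves adjacency — for each edge of G1, its image is an edge of G2:
  (0,2) → (φ(0),φ(2)) = (0,3) ∈ E(G2) ✓
  (0,5) → (φ(0),φ(5)) = (0,1) ∈ E(G2) ✓
  (0,7) → (φ(0),φ(7)) = (0,5) ∈ E(G2) ✓
  (0,9) → (φ(0),φ(9)) = (0,2) ∈ E(G2) ✓
  (1,3) → (φ(1),φ(3)) = (6,9) ∈ E(G2) ✓
  (1,5) → (φ(1),φ(5)) = (1,9) ∈ E(G2) ✓
  (1,7) → (φ(1),φ(7)) = (5,9) ∈ E(G2) ✓
  (1,8) → (φ(1),φ(8)) = (8,9) ∈ E(G2) ✓
  (2,4) → (φ(2),φ(4)) = (3,7) ∈ E(G2) ✓
  (2,6) → (φ(2),φ(6)) = (3,4) ∈ E(G2) ✓
  (2,7) → (φ(2),φ(7)) = (3,5) ∈ E(G2) ✓
  (3,4) → (φ(3),φ(4)) = (6,7) ∈ E(G2) ✓
  (3,5) → (φ(3),φ(5)) = (1,6) ∈ E(G2) ✓
  (3,7) → (φ(3),φ(7)) = (5,6) ∈ E(G2) ✓
  (3,8) → (φ(3),φ(8)) = (6,8) ∈ E(G2) ✓
  (4,5) → (φ(4),φ(5)) = (1,7) ∈ E(G2) ✓
  (4,7) → (φ(4),φ(7)) = (5,7) ∈ E(G2) ✓
  (4,9) → (φ(4),φ(9)) = (2,7) ∈ E(G2) ✓
  (5,7) → (φ(5),φ(7)) = (1,5) ∈ E(G2) ✓
  (5,9) → (φ(5),φ(9)) = (1,2) ∈ E(G2) ✓
  (6,7) → (φ(6),φ(7)) = (4,5) ∈ E(G2) ✓
  (6,8) → (φ(6),φ(8)) = (4,8) ∈ E(G2) ✓
  (7,8) → (φ(7),φ(8)) = (5,8) ∈ E(G2) ✓
All 23 edges of G1 map to edges of G2, and |E(G1)| = |E(G2)| = 23, so φ is a bijection on edges as well as vertices. Hence G1 ≅ G2.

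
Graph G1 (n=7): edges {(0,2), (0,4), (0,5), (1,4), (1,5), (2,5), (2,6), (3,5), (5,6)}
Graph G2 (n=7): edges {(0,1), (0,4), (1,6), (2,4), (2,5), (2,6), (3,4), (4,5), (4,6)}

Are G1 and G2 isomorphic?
Yes, isomorphic

The graphs are isomorphic.
One valid mapping φ: V(G1) → V(G2): 0→6, 1→0, 2→2, 3→3, 4→1, 5→4, 6→5

Verify φ preserves adjacency — for each edge of G1, its image is an edge of G2:
  (0,2) → (φ(0),φ(2)) = (2,6) ∈ E(G2) ✓
  (0,4) → (φ(0),φ(4)) = (1,6) ∈ E(G2) ✓
  (0,5) → (φ(0),φ(5)) = (4,6) ∈ E(G2) ✓
  (1,4) → (φ(1),φ(4)) = (0,1) ∈ E(G2) ✓
  (1,5) → (φ(1),φ(5)) = (0,4) ∈ E(G2) ✓
  (2,5) → (φ(2),φ(5)) = (2,4) ∈ E(G2) ✓
  (2,6) → (φ(2),φ(6)) = (2,5) ∈ E(G2) ✓
  (3,5) → (φ(3),φ(5)) = (3,4) ∈ E(G2) ✓
  (5,6) → (φ(5),φ(6)) = (4,5) ∈ E(G2) ✓
All 9 edges of G1 map to edges of G2, and |E(G1)| = |E(G2)| = 9, so φ is a bijection on edges as well as vertices. Hence G1 ≅ G2.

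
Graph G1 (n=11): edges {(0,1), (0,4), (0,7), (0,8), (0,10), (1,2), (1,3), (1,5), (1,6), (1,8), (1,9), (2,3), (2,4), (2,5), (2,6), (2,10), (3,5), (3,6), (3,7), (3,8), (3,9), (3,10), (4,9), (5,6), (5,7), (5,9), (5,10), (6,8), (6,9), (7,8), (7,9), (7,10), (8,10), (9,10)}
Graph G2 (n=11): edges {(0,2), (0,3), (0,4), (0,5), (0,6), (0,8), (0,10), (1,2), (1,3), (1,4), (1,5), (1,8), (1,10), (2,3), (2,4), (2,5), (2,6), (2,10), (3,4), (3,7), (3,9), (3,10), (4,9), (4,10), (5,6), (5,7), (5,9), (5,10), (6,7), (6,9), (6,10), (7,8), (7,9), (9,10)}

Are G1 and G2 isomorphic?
Yes, isomorphic

The graphs are isomorphic.
One valid mapping φ: V(G1) → V(G2): 0→7, 1→3, 2→1, 3→10, 4→8, 5→2, 6→4, 7→6, 8→9, 9→0, 10→5

Verify φ preserves adjacency — for each edge of G1, its image is an edge of G2:
  (0,1) → (φ(0),φ(1)) = (3,7) ∈ E(G2) ✓
  (0,4) → (φ(0),φ(4)) = (7,8) ∈ E(G2) ✓
  (0,7) → (φ(0),φ(7)) = (6,7) ∈ E(G2) ✓
  (0,8) → (φ(0),φ(8)) = (7,9) ∈ E(G2) ✓
  (0,10) → (φ(0),φ(10)) = (5,7) ∈ E(G2) ✓
  (1,2) → (φ(1),φ(2)) = (1,3) ∈ E(G2) ✓
  (1,3) → (φ(1),φ(3)) = (3,10) ∈ E(G2) ✓
  (1,5) → (φ(1),φ(5)) = (2,3) ∈ E(G2) ✓
  (1,6) → (φ(1),φ(6)) = (3,4) ∈ E(G2) ✓
  (1,8) → (φ(1),φ(8)) = (3,9) ∈ E(G2) ✓
  (1,9) → (φ(1),φ(9)) = (0,3) ∈ E(G2) ✓
  (2,3) → (φ(2),φ(3)) = (1,10) ∈ E(G2) ✓
  (2,4) → (φ(2),φ(4)) = (1,8) ∈ E(G2) ✓
  (2,5) → (φ(2),φ(5)) = (1,2) ∈ E(G2) ✓
  (2,6) → (φ(2),φ(6)) = (1,4) ∈ E(G2) ✓
  (2,10) → (φ(2),φ(10)) = (1,5) ∈ E(G2) ✓
  (3,5) → (φ(3),φ(5)) = (2,10) ∈ E(G2) ✓
  (3,6) → (φ(3),φ(6)) = (4,10) ∈ E(G2) ✓
  (3,7) → (φ(3),φ(7)) = (6,10) ∈ E(G2) ✓
  (3,8) → (φ(3),φ(8)) = (9,10) ∈ E(G2) ✓
  (3,9) → (φ(3),φ(9)) = (0,10) ∈ E(G2) ✓
  (3,10) → (φ(3),φ(10)) = (5,10) ∈ E(G2) ✓
  (4,9) → (φ(4),φ(9)) = (0,8) ∈ E(G2) ✓
  (5,6) → (φ(5),φ(6)) = (2,4) ∈ E(G2) ✓
  (5,7) → (φ(5),φ(7)) = (2,6) ∈ E(G2) ✓
  (5,9) → (φ(5),φ(9)) = (0,2) ∈ E(G2) ✓
  (5,10) → (φ(5),φ(10)) = (2,5) ∈ E(G2) ✓
  (6,8) → (φ(6),φ(8)) = (4,9) ∈ E(G2) ✓
  (6,9) → (φ(6),φ(9)) = (0,4) ∈ E(G2) ✓
  (7,8) → (φ(7),φ(8)) = (6,9) ∈ E(G2) ✓
  (7,9) → (φ(7),φ(9)) = (0,6) ∈ E(G2) ✓
  (7,10) → (φ(7),φ(10)) = (5,6) ∈ E(G2) ✓
  (8,10) → (φ(8),φ(10)) = (5,9) ∈ E(G2) ✓
  (9,10) → (φ(9),φ(10)) = (0,5) ∈ E(G2) ✓
All 34 edges of G1 map to edges of G2, and |E(G1)| = |E(G2)| = 34, so φ is a bijection on edges as well as vertices. Hence G1 ≅ G2.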